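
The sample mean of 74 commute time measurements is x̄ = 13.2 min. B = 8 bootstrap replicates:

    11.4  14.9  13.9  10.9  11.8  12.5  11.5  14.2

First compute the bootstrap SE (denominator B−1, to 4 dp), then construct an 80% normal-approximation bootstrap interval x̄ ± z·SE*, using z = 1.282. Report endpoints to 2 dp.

(11.28, 15.12)

Mean of replicates = 12.6375; sum of squared deviations = 15.7187; SE* = √(15.7187/7) = 1.4985
Margin = 1.282 × 1.4985 = 1.921
Interval: 13.2 ± 1.921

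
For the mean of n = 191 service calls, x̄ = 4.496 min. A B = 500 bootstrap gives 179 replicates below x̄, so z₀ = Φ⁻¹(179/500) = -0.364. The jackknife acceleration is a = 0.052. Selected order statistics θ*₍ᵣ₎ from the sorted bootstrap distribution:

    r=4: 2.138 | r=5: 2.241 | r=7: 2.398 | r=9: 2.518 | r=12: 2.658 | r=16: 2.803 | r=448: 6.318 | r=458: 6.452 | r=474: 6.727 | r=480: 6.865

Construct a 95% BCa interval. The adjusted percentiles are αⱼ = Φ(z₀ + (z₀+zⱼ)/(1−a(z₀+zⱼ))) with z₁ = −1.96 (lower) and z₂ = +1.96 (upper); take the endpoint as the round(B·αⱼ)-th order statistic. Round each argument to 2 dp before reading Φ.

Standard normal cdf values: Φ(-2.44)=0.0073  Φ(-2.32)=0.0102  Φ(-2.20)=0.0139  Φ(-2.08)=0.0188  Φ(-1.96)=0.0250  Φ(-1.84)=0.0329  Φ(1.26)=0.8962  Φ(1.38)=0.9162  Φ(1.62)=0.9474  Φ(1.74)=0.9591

(2.138, 6.452)

Lower: z₀ + z₁ = -0.364 + (-1.960) = -2.324; 1 − a(z₀+z₁) = 1 − (0.052)(-2.324) = 1.1208; argument = -0.364 + (-2.324)/1.1208 = -2.4374 → -2.44.
α₁ = Φ(-2.44) = 0.0073; rank = round(500 × 0.0073) = 4; θ*₍4₎ = 2.138.
Upper: z₀ + z₂ = 1.596; 1 − a(z₀+z₂) = 0.9170; argument = 1.3764 → 1.38; α₂ = 0.9162; rank = 458; θ*₍458₎ = 6.452.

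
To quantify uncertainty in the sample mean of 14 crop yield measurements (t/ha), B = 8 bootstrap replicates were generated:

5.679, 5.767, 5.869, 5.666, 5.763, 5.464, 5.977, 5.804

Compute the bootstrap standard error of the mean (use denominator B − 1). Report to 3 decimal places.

Bootstrap SE is the standard deviation of the 8 replicate means.
Mean of replicates: (5.679 + 5.767 + 5.869 + 5.666 + 5.763 + 5.464 + 5.977 + 5.804) / 8 = 45.9890 / 8 = 5.7486
Sum of squared deviations: (−0.0696)² + (+0.0184)² + (+0.1204)² + (−0.0826)² + (+0.0144)² + (−0.2846)² + (+0.2284)² + (+0.0554)² = 0.1629
Variance = 0.1629 / 7 = 0.0233
SE* = √0.0233

SE* = 0.153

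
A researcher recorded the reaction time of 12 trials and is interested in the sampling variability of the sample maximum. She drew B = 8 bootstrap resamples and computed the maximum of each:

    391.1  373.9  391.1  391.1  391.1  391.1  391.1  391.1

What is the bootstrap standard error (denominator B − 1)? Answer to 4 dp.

Bootstrap SE is the standard deviation of the 8 replicate maximums.
Mean of replicates: (391.1 + 373.9 + 391.1 + 391.1 + 391.1 + 391.1 + 391.1 + 391.1) / 8 = 3111.60000 / 8 = 388.95000
Sum of squared deviations: (+2.15000)² + (−15.05000)² + (+2.15000)² + (+2.15000)² + (+2.15000)² + (+2.15000)² + (+2.15000)² + (+2.15000)² = 258.86000
Variance = 258.86000 / 7 = 36.98000
SE* = √36.98000

SE* = 6.0811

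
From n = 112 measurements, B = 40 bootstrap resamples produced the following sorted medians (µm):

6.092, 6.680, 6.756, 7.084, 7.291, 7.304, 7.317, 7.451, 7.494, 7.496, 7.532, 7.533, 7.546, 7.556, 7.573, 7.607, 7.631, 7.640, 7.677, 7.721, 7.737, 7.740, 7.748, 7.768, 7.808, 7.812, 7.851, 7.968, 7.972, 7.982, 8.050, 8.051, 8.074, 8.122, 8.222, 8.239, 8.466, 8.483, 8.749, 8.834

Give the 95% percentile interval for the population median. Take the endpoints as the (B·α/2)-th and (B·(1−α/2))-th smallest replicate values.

(6.092, 8.749)

α = 0.05; lower rank = 40 × 0.025 = 1; upper rank = 40 × 0.975 = 39.
The 1st smallest replicate is 6.092; the 39th is 8.749.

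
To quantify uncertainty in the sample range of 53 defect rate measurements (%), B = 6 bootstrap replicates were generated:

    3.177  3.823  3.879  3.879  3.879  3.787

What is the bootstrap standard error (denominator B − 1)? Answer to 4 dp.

Bootstrap SE is the standard deviation of the 6 replicate ranges.
Mean of replicates: (3.177 + 3.823 + 3.879 + 3.879 + 3.879 + 3.787) / 6 = 22.42400 / 6 = 3.73733
Sum of squared deviations: (−0.56033)² + (+0.08567)² + (+0.14167)² + (+0.14167)² + (+0.14167)² + (+0.04967)² = 0.38399
Variance = 0.38399 / 5 = 0.07680
SE* = √0.07680

SE* = 0.2771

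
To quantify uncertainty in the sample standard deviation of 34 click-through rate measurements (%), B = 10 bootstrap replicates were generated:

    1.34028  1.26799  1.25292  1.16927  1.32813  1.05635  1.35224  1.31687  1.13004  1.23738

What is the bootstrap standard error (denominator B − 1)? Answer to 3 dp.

Bootstrap SE is the standard deviation of the 10 replicate standard deviations.
Mean of replicates: (1.34028 + 1.26799 + 1.25292 + 1.16927 + 1.32813 + 1.05635 + 1.35224 + 1.31687 + 1.13004 + 1.23738) / 10 = 12.451470 / 10 = 1.245147
Sum of squared deviations: (+0.095133)² + (+0.022843)² + (+0.007773)² + (−0.075877)² + (+0.082983)² + (−0.188797)² + (+0.107093)² + (+0.071723)² + (−0.115107)² + (−0.007767)² = 0.087843
Variance = 0.087843 / 9 = 0.009760
SE* = √0.009760

SE* = 0.099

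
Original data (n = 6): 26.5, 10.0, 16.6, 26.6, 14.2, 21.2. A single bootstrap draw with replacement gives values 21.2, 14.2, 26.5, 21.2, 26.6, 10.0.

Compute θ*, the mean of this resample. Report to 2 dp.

θ* = 19.95

Mean = (21.2 + 14.2 + 26.5 + 21.2 + 26.6 + 10.0) / 6 = 119.70 / 6 = 19.95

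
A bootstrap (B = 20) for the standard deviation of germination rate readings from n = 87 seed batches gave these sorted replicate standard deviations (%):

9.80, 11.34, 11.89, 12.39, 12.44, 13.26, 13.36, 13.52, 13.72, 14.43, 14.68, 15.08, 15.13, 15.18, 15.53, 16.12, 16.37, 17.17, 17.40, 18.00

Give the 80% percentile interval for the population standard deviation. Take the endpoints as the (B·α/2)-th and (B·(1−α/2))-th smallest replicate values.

α = 0.20; lower rank = 20 × 0.100 = 2; upper rank = 20 × 0.900 = 18.
The 2nd smallest replicate is 11.34; the 18th is 17.17.

(11.34, 17.17)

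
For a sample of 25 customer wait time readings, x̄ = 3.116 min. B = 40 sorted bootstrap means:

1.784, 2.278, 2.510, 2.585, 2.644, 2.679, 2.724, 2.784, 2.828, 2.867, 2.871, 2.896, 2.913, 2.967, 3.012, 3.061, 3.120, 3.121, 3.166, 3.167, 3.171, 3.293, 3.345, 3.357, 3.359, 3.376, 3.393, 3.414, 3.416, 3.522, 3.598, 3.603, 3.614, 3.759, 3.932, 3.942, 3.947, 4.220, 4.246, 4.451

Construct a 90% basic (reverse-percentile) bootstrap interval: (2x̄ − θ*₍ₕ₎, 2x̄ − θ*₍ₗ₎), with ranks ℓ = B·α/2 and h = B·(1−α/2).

(2.012, 3.954)

Percentile endpoints at ranks 2 and 38: θ*₍2₎ = 2.278, θ*₍38₎ = 4.220.
Basic interval reflects these around x̄:
  lower = 2 × 3.116 − 4.220 = 2.012
  upper = 2 × 3.116 − 2.278 = 3.954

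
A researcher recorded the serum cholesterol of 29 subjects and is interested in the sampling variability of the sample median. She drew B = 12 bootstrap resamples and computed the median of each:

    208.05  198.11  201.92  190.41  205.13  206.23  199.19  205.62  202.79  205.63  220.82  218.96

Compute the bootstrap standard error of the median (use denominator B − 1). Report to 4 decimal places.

Bootstrap SE is the standard deviation of the 12 replicate medians.
Mean of replicates: (208.05 + 198.11 + 201.92 + 190.41 + 205.13 + 206.23 + 199.19 + 205.62 + 202.79 + 205.63 + 220.82 + 218.96) / 12 = 2462.86000 / 12 = 205.23833
Sum of squared deviations: (+2.81167)² + (−7.12833)² + (−3.31833)² + (−14.82833)² + (−0.10833)² + (+0.99167)² + (−6.04833)² + (+0.38167)² + (−2.44833)² + (+0.39167)² + (+15.58167)² + (+13.72167)² = 764.55277
Variance = 764.55277 / 11 = 69.50480
SE* = √69.50480

SE* = 8.3370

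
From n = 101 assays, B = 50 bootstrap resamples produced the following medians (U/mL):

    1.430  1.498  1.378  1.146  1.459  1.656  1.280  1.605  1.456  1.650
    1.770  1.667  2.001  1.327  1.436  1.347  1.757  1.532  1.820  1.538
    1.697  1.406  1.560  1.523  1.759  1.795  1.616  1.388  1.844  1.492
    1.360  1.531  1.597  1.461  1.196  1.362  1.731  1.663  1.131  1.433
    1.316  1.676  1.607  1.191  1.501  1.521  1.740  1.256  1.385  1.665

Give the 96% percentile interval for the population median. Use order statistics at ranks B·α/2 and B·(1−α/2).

Sorted replicates: 1.131, 1.146, 1.191, 1.196, 1.256, 1.280, 1.316, 1.327, 1.347, 1.360, 1.362, 1.378, 1.385, 1.388, 1.406, 1.430, 1.433, 1.436, 1.456, 1.459, 1.461, 1.492, 1.498, 1.501, 1.521, 1.523, 1.531, 1.532, 1.538, 1.560, 1.597, 1.605, 1.607, 1.616, 1.650, 1.656, 1.663, 1.665, 1.667, 1.676, 1.697, 1.731, 1.740, 1.757, 1.759, 1.770, 1.795, 1.820, 1.844, 2.001
α = 0.04; lower rank = 50 × 0.020 = 1; upper rank = 50 × 0.980 = 49.
The 1st smallest replicate is 1.131; the 49th is 1.844.

(1.131, 1.844)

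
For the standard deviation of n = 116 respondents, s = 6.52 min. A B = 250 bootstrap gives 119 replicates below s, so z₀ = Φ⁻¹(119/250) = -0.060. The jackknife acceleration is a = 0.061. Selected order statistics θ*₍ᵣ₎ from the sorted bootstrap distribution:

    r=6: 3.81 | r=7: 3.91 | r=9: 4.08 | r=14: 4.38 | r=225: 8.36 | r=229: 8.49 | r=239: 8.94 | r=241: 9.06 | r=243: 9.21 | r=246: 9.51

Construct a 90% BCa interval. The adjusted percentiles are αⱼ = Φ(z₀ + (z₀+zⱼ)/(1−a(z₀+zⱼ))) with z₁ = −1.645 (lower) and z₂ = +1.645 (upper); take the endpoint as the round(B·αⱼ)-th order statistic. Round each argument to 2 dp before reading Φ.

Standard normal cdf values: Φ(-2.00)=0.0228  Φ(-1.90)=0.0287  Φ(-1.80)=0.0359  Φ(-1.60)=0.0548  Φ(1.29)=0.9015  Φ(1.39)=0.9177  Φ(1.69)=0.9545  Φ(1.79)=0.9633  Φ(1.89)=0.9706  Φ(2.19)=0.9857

(4.38, 8.94)

Lower: z₀ + z₁ = -0.060 + (-1.645) = -1.705; 1 − a(z₀+z₁) = 1 − (0.061)(-1.705) = 1.1040; argument = -0.060 + (-1.705)/1.1040 = -1.6044 → -1.60.
α₁ = Φ(-1.60) = 0.0548; rank = round(250 × 0.0548) = 14; θ*₍14₎ = 4.38.
Upper: z₀ + z₂ = 1.585; 1 − a(z₀+z₂) = 0.9033; argument = 1.6946 → 1.69; α₂ = 0.9545; rank = 239; θ*₍239₎ = 8.94.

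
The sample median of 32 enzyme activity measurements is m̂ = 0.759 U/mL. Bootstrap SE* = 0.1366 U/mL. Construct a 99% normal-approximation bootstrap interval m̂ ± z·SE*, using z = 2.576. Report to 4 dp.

Margin = 2.576 × 0.1366 = 0.35188
Interval: 0.759 ± 0.35188

(0.4071, 1.1109)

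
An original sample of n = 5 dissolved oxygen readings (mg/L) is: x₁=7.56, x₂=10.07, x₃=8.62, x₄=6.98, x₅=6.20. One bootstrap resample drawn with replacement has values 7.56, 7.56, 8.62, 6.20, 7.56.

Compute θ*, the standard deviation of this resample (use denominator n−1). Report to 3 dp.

θ* = 0.860

Mean = 7.5000; sum of squared deviations = 2.9552
s² = 2.9552 / 4 = 0.7388
s = √0.7388 = 0.860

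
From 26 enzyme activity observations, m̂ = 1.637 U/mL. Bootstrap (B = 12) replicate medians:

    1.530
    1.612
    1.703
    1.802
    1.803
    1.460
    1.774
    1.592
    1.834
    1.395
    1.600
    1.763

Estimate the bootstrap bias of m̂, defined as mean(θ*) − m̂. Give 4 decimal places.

mean(θ*) = (1.530 + 1.612 + 1.703 + 1.802 + 1.803 + 1.460 + 1.774 + 1.592 + 1.834 + 1.395 + 1.600 + 1.763) / 12 = 1.65567
bias = 1.65567 − 1.637

bias = +0.0187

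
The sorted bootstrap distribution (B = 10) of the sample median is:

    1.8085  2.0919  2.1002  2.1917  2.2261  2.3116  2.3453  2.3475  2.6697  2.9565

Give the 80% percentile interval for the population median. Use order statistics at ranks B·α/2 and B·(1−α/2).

α = 0.20; lower rank = 10 × 0.100 = 1; upper rank = 10 × 0.900 = 9.
The 1st smallest replicate is 1.8085; the 9th is 2.6697.

(1.8085, 2.6697)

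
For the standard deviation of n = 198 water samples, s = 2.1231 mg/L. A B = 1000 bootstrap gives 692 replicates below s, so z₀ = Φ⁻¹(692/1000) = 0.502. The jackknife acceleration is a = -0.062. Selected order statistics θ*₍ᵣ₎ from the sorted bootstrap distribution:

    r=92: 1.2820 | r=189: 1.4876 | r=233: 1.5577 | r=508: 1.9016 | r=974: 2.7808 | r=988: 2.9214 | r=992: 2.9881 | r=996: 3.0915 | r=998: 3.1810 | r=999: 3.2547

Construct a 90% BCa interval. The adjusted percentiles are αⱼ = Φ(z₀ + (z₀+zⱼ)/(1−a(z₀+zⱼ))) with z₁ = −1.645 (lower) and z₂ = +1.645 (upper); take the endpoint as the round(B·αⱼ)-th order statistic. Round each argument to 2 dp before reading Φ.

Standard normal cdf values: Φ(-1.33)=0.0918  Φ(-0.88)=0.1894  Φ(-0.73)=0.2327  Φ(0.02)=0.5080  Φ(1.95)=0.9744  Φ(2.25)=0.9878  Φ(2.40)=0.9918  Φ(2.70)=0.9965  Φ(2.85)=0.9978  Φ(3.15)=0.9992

(1.5577, 2.9881)

Lower: z₀ + z₁ = 0.502 + (-1.645) = -1.143; 1 − a(z₀+z₁) = 1 − (-0.062)(-1.143) = 0.9291; argument = 0.502 + (-1.143)/0.9291 = -0.7282 → -0.73.
α₁ = Φ(-0.73) = 0.2327; rank = round(1000 × 0.2327) = 233; θ*₍233₎ = 1.5577.
Upper: z₀ + z₂ = 2.147; 1 − a(z₀+z₂) = 1.1331; argument = 2.3968 → 2.40; α₂ = 0.9918; rank = 992; θ*₍992₎ = 2.9881.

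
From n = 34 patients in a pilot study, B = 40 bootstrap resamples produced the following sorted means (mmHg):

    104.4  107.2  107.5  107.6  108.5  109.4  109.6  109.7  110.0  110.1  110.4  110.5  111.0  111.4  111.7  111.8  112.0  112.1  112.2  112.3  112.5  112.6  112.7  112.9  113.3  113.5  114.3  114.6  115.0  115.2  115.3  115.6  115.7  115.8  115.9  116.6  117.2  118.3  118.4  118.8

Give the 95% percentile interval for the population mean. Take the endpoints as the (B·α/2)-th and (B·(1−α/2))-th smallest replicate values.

α = 0.05; lower rank = 40 × 0.025 = 1; upper rank = 40 × 0.975 = 39.
The 1st smallest replicate is 104.4; the 39th is 118.4.

(104.4, 118.4)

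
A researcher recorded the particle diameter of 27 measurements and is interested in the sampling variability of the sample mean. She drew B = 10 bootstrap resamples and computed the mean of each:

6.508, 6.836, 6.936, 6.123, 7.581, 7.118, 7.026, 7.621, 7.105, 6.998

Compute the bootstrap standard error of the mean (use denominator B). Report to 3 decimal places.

Bootstrap SE is the standard deviation of the 10 replicate means.
Mean of replicates: (6.508 + 6.836 + 6.936 + 6.123 + 7.581 + 7.118 + 7.026 + 7.621 + 7.105 + 6.998) / 10 = 69.8520 / 10 = 6.9852
Sum of squared deviations: (−0.4772)² + (−0.1492)² + (−0.0492)² + (−0.8622)² + (+0.5958)² + (+0.1328)² + (+0.0408)² + (+0.6358)² + (+0.1198)² + (+0.0128)² = 1.7888
Variance = 1.7888 / 10 = 0.1789
SE* = √0.1789

SE* = 0.423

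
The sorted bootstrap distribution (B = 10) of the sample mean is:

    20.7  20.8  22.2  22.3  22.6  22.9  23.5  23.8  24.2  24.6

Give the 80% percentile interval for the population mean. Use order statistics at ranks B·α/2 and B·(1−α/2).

α = 0.20; lower rank = 10 × 0.100 = 1; upper rank = 10 × 0.900 = 9.
The 1st smallest replicate is 20.7; the 9th is 24.2.

(20.7, 24.2)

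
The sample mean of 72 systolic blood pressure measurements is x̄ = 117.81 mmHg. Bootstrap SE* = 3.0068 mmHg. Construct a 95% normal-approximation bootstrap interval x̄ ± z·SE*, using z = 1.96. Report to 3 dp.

(111.917, 123.703)

Margin = 1.96 × 3.0068 = 5.8933
Interval: 117.81 ± 5.8933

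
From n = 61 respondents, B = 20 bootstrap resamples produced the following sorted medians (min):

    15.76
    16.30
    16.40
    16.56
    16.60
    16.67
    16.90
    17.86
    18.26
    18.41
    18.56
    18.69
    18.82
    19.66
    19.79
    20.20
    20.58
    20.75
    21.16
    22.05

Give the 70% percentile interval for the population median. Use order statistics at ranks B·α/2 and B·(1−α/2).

(16.40, 20.58)

α = 0.30; lower rank = 20 × 0.150 = 3; upper rank = 20 × 0.850 = 17.
The 3rd smallest replicate is 16.40; the 17th is 20.58.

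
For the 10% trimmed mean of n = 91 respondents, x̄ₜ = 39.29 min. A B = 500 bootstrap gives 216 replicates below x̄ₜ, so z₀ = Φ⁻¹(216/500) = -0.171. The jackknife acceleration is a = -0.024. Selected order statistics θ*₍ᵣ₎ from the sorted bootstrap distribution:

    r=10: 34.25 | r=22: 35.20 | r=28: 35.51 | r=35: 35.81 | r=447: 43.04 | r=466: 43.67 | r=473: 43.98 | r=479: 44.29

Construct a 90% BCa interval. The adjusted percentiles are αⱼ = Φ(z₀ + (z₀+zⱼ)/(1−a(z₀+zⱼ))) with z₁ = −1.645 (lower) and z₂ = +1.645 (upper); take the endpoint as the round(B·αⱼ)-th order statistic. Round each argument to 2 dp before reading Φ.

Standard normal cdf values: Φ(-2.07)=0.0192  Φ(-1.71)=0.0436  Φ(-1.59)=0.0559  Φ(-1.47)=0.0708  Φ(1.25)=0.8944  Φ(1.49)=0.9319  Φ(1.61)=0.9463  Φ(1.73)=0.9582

(34.25, 43.04)

Lower: z₀ + z₁ = -0.171 + (-1.645) = -1.816; 1 − a(z₀+z₁) = 1 − (-0.024)(-1.816) = 0.9564; argument = -0.171 + (-1.816)/0.9564 = -2.0698 → -2.07.
α₁ = Φ(-2.07) = 0.0192; rank = round(500 × 0.0192) = 10; θ*₍10₎ = 34.25.
Upper: z₀ + z₂ = 1.474; 1 − a(z₀+z₂) = 1.0354; argument = 1.2526 → 1.25; α₂ = 0.8944; rank = 447; θ*₍447₎ = 43.04.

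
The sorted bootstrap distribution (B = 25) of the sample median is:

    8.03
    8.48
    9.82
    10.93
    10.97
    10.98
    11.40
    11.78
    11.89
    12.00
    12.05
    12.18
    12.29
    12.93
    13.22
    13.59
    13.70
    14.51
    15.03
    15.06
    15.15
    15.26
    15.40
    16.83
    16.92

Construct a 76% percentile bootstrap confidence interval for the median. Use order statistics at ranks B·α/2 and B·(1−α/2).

α = 0.24; lower rank = 25 × 0.120 = 3; upper rank = 25 × 0.880 = 22.
The 3rd smallest replicate is 9.82; the 22nd is 15.26.

(9.82, 15.26)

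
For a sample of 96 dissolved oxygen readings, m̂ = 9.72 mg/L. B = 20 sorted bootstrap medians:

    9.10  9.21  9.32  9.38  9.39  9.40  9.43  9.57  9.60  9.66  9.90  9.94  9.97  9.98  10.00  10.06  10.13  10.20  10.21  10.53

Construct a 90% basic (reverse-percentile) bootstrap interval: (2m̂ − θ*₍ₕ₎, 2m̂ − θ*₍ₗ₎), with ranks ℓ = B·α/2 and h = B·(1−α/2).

(9.23, 10.34)

Percentile endpoints at ranks 1 and 19: θ*₍1₎ = 9.10, θ*₍19₎ = 10.21.
Basic interval reflects these around m̂:
  lower = 2 × 9.72 − 10.21 = 9.23
  upper = 2 × 9.72 − 9.10 = 10.34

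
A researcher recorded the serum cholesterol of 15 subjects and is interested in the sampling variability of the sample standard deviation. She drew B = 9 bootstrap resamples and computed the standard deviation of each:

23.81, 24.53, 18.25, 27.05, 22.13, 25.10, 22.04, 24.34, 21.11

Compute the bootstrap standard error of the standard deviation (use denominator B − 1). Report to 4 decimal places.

SE* = 2.5791

Bootstrap SE is the standard deviation of the 9 replicate standard deviations.
Mean of replicates: (23.81 + 24.53 + 18.25 + 27.05 + 22.13 + 25.10 + 22.04 + 24.34 + 21.11) / 9 = 208.36000 / 9 = 23.15111
Sum of squared deviations: (+0.65889)² + (+1.37889)² + (−4.90111)² + (+3.89889)² + (−1.02111)² + (+1.94889)² + (−1.11111)² + (+1.18889)² + (−2.04111)² = 53.21269
Variance = 53.21269 / 8 = 6.65159
SE* = √6.65159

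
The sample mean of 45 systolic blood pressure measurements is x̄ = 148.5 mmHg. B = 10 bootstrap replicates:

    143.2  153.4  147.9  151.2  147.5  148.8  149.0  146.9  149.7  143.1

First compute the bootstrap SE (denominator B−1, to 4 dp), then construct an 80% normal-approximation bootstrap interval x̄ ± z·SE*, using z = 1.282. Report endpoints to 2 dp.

Mean of replicates = 148.0700; sum of squared deviations = 92.4010; SE* = √(92.4010/9) = 3.2042
Margin = 1.282 × 3.2042 = 4.108
Interval: 148.5 ± 4.108

(144.39, 152.61)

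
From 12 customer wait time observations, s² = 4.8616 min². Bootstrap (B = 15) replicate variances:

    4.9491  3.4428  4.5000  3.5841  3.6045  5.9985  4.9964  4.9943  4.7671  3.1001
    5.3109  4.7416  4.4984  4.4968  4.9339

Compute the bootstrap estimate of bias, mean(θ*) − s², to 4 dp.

mean(θ*) = (4.9491 + 3.4428 + 4.5000 + 3.5841 + 3.6045 + 5.9985 + 4.9964 + 4.9943 + 4.7671 + 3.1001 + 5.3109 + 4.7416 + 4.4984 + 4.4968 + 4.9339) / 15 = 4.52790
bias = 4.52790 − 4.8616

bias = −0.3337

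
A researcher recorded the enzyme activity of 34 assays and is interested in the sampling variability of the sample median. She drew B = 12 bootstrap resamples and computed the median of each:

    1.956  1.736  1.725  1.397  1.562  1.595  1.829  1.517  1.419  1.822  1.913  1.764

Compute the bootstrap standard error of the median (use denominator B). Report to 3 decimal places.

SE* = 0.178

Bootstrap SE is the standard deviation of the 12 replicate medians.
Mean of replicates: (1.956 + 1.736 + 1.725 + 1.397 + 1.562 + 1.595 + 1.829 + 1.517 + 1.419 + 1.822 + 1.913 + 1.764) / 12 = 20.2350 / 12 = 1.6863
Sum of squared deviations: (+0.2697)² + (+0.0497)² + (+0.0388)² + (−0.2893)² + (−0.1242)² + (−0.0913)² + (+0.1427)² + (−0.1693)² + (−0.2672)² + (+0.1358)² + (+0.2268)² + (+0.0777)² = 0.3805
Variance = 0.3805 / 12 = 0.0317
SE* = √0.0317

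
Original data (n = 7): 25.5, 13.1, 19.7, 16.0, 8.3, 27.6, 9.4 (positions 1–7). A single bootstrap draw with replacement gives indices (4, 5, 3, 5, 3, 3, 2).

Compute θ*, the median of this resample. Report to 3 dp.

θ* = 16.000

Resample values: 16.0, 8.3, 19.7, 8.3, 19.7, 19.7, 13.1.
Sorted: 8.3, 8.3, 13.1, 16.0, 19.7, 19.7, 19.7
Median = middle value = 16.000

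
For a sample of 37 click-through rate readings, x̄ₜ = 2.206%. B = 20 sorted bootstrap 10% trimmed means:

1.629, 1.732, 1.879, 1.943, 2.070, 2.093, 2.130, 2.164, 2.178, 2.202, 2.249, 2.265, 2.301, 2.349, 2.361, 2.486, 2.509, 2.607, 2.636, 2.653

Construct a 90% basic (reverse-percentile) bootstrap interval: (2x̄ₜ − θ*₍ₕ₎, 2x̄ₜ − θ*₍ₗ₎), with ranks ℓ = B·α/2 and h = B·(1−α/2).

Percentile endpoints at ranks 1 and 19: θ*₍1₎ = 1.629, θ*₍19₎ = 2.636.
Basic interval reflects these around x̄ₜ:
  lower = 2 × 2.206 − 2.636 = 1.776
  upper = 2 × 2.206 − 1.629 = 2.783

(1.776, 2.783)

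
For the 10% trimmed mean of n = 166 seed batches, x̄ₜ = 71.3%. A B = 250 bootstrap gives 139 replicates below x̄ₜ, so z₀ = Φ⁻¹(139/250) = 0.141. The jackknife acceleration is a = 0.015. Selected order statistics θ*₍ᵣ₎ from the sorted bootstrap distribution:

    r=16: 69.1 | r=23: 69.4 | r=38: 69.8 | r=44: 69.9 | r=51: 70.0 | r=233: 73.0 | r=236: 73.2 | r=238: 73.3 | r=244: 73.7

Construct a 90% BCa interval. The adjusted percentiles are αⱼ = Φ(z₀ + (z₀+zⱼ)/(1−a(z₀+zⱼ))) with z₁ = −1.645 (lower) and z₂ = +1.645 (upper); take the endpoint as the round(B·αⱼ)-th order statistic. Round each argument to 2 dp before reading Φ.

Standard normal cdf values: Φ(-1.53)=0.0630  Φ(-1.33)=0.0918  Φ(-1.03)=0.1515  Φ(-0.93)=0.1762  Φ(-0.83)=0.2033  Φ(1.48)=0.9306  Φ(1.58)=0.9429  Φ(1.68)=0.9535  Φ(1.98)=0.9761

Lower: z₀ + z₁ = 0.141 + (-1.645) = -1.504; 1 − a(z₀+z₁) = 1 − (0.015)(-1.504) = 1.0226; argument = 0.141 + (-1.504)/1.0226 = -1.3298 → -1.33.
α₁ = Φ(-1.33) = 0.0918; rank = round(250 × 0.0918) = 23; θ*₍23₎ = 69.4.
Upper: z₀ + z₂ = 1.786; 1 − a(z₀+z₂) = 0.9732; argument = 1.9762 → 1.98; α₂ = 0.9761; rank = 244; θ*₍244₎ = 73.7.

(69.4, 73.7)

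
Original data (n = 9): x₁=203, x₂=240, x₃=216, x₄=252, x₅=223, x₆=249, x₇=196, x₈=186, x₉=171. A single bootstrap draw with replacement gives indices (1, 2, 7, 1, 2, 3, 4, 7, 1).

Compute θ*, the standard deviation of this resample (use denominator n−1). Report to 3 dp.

θ* = 21.657

Resample values: 203, 240, 196, 203, 240, 216, 252, 196, 203.
Mean = 216.5556; sum of squared deviations = 3752.2222
s² = 3752.2222 / 8 = 469.0278
s = √469.0278 = 21.657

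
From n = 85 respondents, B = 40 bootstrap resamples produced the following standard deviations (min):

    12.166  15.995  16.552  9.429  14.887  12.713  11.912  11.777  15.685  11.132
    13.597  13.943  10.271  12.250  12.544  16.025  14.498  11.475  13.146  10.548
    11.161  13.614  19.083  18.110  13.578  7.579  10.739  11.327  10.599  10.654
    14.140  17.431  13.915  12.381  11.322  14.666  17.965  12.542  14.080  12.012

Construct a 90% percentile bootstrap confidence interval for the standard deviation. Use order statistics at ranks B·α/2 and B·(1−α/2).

Sorted replicates: 7.579, 9.429, 10.271, 10.548, 10.599, 10.654, 10.739, 11.132, 11.161, 11.322, 11.327, 11.475, 11.777, 11.912, 12.012, 12.166, 12.250, 12.381, 12.542, 12.544, 12.713, 13.146, 13.578, 13.597, 13.614, 13.915, 13.943, 14.080, 14.140, 14.498, 14.666, 14.887, 15.685, 15.995, 16.025, 16.552, 17.431, 17.965, 18.110, 19.083
α = 0.10; lower rank = 40 × 0.050 = 2; upper rank = 40 × 0.950 = 38.
The 2nd smallest replicate is 9.429; the 38th is 17.965.

(9.429, 17.965)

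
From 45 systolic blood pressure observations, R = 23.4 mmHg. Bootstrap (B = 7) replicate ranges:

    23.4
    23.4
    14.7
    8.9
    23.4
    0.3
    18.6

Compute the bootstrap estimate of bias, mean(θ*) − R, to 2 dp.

bias = −7.30

mean(θ*) = (23.4 + 23.4 + 14.7 + 8.9 + 23.4 + 0.3 + 18.6) / 7 = 16.100
bias = 16.100 − 23.4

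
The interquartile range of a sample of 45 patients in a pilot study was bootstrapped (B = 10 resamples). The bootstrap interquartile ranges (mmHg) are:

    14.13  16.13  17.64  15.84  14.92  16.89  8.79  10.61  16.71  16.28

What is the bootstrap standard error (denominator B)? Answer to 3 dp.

Bootstrap SE is the standard deviation of the 10 replicate interquartile ranges.
Mean of replicates: (14.13 + 16.13 + 17.64 + 15.84 + 14.92 + 16.89 + 8.79 + 10.61 + 16.71 + 16.28) / 10 = 147.9400 / 10 = 14.7940
Sum of squared deviations: (−0.6640)² + (+1.3360)² + (+2.8460)² + (+1.0460)² + (+0.1260)² + (+2.0960)² + (−6.0040)² + (−4.1840)² + (+1.9160)² + (+1.4860)² = 75.2618
Variance = 75.2618 / 10 = 7.5262
SE* = √7.5262

SE* = 2.743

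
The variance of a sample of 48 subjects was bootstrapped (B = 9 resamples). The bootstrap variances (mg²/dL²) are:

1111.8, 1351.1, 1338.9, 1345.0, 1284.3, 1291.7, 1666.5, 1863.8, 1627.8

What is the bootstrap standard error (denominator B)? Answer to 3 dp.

Bootstrap SE is the standard deviation of the 9 replicate variances.
Mean of replicates: (1111.8 + 1351.1 + 1338.9 + 1345.0 + 1284.3 + 1291.7 + 1666.5 + 1863.8 + 1627.8) / 9 = 12880.9000 / 9 = 1431.2111
Sum of squared deviations: (−319.4111)² + (−80.1111)² + (−92.3111)² + (−86.2111)² + (−146.9111)² + (−139.5111)² + (+235.2889)² + (+432.5889)² + (+196.5889)² = 446582.3689
Variance = 446582.3689 / 9 = 49620.2632
SE* = √49620.2632

SE* = 222.756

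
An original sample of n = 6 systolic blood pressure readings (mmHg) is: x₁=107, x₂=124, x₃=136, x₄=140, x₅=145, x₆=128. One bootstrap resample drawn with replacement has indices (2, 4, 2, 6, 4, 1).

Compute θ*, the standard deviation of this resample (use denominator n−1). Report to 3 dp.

θ* = 12.303

Resample values: 124, 140, 124, 128, 140, 107.
Mean = 127.1667; sum of squared deviations = 756.8333
s² = 756.8333 / 5 = 151.3667
s = √151.3667 = 12.303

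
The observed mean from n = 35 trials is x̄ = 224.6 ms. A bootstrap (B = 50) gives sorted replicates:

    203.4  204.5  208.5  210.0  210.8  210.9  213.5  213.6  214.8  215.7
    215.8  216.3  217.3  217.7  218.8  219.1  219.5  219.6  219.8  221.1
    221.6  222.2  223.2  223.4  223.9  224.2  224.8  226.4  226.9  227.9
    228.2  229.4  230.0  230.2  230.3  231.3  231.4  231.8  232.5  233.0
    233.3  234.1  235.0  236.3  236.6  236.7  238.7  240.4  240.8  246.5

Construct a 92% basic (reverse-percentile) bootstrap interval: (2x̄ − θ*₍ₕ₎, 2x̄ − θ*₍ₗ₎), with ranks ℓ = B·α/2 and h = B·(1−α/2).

Percentile endpoints at ranks 2 and 48: θ*₍2₎ = 204.5, θ*₍48₎ = 240.4.
Basic interval reflects these around x̄:
  lower = 2 × 224.6 − 240.4 = 208.8
  upper = 2 × 224.6 − 204.5 = 244.7

(208.8, 244.7)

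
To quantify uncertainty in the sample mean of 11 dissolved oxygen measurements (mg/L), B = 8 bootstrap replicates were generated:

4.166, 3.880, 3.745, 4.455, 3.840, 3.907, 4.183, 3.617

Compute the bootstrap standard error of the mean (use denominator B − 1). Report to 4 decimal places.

SE* = 0.2734

Bootstrap SE is the standard deviation of the 8 replicate means.
Mean of replicates: (4.166 + 3.880 + 3.745 + 4.455 + 3.840 + 3.907 + 4.183 + 3.617) / 8 = 31.79300 / 8 = 3.97412
Sum of squared deviations: (+0.19188)² + (−0.09413)² + (−0.22912)² + (+0.48088)² + (−0.13413)² + (−0.06712)² + (+0.20887)² + (−0.35712)² = 0.52308
Variance = 0.52308 / 7 = 0.07473
SE* = √0.07473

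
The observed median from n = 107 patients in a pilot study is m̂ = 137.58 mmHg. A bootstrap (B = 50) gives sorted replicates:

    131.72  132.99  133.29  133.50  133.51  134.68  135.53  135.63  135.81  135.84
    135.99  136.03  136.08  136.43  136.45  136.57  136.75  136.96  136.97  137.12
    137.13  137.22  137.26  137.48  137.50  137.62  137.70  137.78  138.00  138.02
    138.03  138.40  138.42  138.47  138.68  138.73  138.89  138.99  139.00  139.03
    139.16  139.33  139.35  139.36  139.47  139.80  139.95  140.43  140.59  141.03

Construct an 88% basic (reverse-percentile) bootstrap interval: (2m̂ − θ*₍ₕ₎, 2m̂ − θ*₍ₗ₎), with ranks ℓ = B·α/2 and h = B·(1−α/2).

(135.21, 141.87)

Percentile endpoints at ranks 3 and 47: θ*₍3₎ = 133.29, θ*₍47₎ = 139.95.
Basic interval reflects these around m̂:
  lower = 2 × 137.58 − 139.95 = 135.21
  upper = 2 × 137.58 − 133.29 = 141.87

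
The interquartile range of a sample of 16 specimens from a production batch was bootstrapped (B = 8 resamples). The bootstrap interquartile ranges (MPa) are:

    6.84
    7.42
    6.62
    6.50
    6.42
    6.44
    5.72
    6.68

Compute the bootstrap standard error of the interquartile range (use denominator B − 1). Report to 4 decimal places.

Bootstrap SE is the standard deviation of the 8 replicate interquartile ranges.
Mean of replicates: (6.84 + 7.42 + 6.62 + 6.50 + 6.42 + 6.44 + 5.72 + 6.68) / 8 = 52.64000 / 8 = 6.58000
Sum of squared deviations: (+0.26000)² + (+0.84000)² + (+0.04000)² + (−0.08000)² + (−0.16000)² + (−0.14000)² + (−0.86000)² + (+0.10000)² = 1.57600
Variance = 1.57600 / 7 = 0.22514
SE* = √0.22514

SE* = 0.4745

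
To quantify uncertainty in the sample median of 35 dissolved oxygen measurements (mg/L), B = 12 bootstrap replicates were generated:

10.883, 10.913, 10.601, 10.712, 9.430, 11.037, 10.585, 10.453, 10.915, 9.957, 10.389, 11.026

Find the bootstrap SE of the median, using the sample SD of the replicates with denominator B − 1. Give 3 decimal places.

SE* = 0.477

Bootstrap SE is the standard deviation of the 12 replicate medians.
Mean of replicates: (10.883 + 10.913 + 10.601 + 10.712 + 9.430 + 11.037 + 10.585 + 10.453 + 10.915 + 9.957 + 10.389 + 11.026) / 12 = 126.9010 / 12 = 10.5751
Sum of squared deviations: (+0.3079)² + (+0.3379)² + (+0.0259)² + (+0.1369)² + (−1.1451)² + (+0.4619)² + (+0.0099)² + (−0.1221)² + (+0.3399)² + (−0.6181)² + (−0.1861)² + (+0.4509)² = 2.5035
Variance = 2.5035 / 11 = 0.2276
SE* = √0.2276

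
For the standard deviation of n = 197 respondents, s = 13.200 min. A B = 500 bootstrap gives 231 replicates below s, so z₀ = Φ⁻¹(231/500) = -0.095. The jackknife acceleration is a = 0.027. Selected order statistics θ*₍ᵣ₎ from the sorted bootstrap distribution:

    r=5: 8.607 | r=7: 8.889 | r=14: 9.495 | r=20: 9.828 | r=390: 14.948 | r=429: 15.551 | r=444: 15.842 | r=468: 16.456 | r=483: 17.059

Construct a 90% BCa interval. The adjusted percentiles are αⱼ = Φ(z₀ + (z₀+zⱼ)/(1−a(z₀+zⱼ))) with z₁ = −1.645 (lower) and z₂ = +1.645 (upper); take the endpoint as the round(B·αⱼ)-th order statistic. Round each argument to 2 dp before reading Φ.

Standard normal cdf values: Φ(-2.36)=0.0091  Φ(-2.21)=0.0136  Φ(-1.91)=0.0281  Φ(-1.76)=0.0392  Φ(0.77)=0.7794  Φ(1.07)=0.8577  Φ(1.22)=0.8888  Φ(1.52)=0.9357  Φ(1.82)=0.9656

(9.828, 16.456)

Lower: z₀ + z₁ = -0.095 + (-1.645) = -1.740; 1 − a(z₀+z₁) = 1 − (0.027)(-1.740) = 1.0470; argument = -0.095 + (-1.740)/1.0470 = -1.7569 → -1.76.
α₁ = Φ(-1.76) = 0.0392; rank = round(500 × 0.0392) = 20; θ*₍20₎ = 9.828.
Upper: z₀ + z₂ = 1.550; 1 − a(z₀+z₂) = 0.9582; argument = 1.5227 → 1.52; α₂ = 0.9357; rank = 468; θ*₍468₎ = 16.456.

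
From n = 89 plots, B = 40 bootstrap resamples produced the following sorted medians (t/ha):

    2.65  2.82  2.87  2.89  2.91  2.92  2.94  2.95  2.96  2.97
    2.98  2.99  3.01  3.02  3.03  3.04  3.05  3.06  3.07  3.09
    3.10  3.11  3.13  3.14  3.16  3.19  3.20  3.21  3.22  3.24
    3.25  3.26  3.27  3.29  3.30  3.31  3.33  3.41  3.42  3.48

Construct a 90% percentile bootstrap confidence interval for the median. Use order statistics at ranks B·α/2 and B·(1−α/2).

(2.82, 3.41)

α = 0.10; lower rank = 40 × 0.050 = 2; upper rank = 40 × 0.950 = 38.
The 2nd smallest replicate is 2.82; the 38th is 3.41.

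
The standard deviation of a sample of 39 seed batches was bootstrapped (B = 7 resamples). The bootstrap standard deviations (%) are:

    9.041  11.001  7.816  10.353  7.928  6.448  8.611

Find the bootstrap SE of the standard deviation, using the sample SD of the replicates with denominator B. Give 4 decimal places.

Bootstrap SE is the standard deviation of the 7 replicate standard deviations.
Mean of replicates: (9.041 + 11.001 + 7.816 + 10.353 + 7.928 + 6.448 + 8.611) / 7 = 61.19800 / 7 = 8.74257
Sum of squared deviations: (+0.29843)² + (+2.25843)² + (−0.92657)² + (+1.61043)² + (−0.81457)² + (−2.29457)² + (−0.13157)² = 14.58747
Variance = 14.58747 / 7 = 2.08392
SE* = √2.08392

SE* = 1.4436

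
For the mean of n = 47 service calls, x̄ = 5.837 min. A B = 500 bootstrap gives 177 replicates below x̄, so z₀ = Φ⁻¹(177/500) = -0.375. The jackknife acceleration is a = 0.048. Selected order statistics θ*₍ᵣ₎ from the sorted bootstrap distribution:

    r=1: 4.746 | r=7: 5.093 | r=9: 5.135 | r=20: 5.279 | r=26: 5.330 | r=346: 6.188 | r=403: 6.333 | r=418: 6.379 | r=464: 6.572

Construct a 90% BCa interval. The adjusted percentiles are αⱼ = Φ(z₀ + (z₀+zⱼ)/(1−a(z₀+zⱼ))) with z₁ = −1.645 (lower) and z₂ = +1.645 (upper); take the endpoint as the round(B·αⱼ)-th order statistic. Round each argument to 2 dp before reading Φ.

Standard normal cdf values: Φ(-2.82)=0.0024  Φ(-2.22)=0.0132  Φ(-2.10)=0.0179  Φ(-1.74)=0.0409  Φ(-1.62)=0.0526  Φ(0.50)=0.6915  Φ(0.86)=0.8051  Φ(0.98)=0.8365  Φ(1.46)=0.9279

Lower: z₀ + z₁ = -0.375 + (-1.645) = -2.020; 1 − a(z₀+z₁) = 1 − (0.048)(-2.020) = 1.0970; argument = -0.375 + (-2.020)/1.0970 = -2.2165 → -2.22.
α₁ = Φ(-2.22) = 0.0132; rank = round(500 × 0.0132) = 7; θ*₍7₎ = 5.093.
Upper: z₀ + z₂ = 1.270; 1 − a(z₀+z₂) = 0.9390; argument = 0.9774 → 0.98; α₂ = 0.8365; rank = 418; θ*₍418₎ = 6.379.

(5.093, 6.379)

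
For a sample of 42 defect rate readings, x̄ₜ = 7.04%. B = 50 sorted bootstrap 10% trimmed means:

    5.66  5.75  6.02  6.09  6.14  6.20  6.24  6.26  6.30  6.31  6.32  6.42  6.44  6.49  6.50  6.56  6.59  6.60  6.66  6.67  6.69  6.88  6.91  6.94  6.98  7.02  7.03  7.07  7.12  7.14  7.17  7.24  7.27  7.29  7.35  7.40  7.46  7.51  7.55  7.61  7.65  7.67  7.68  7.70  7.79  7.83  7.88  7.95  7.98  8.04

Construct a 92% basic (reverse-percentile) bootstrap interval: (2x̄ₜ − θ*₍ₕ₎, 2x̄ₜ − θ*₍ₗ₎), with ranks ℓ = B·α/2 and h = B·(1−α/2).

Percentile endpoints at ranks 2 and 48: θ*₍2₎ = 5.75, θ*₍48₎ = 7.95.
Basic interval reflects these around x̄ₜ:
  lower = 2 × 7.04 − 7.95 = 6.13
  upper = 2 × 7.04 − 5.75 = 8.33

(6.13, 8.33)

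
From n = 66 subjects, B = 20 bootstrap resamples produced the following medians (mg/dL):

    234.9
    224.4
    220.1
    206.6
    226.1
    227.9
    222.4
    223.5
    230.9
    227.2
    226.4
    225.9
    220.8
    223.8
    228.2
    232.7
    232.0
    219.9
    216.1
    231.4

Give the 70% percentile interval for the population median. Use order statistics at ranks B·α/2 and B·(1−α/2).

Sorted replicates: 206.6, 216.1, 219.9, 220.1, 220.8, 222.4, 223.5, 223.8, 224.4, 225.9, 226.1, 226.4, 227.2, 227.9, 228.2, 230.9, 231.4, 232.0, 232.7, 234.9
α = 0.30; lower rank = 20 × 0.150 = 3; upper rank = 20 × 0.850 = 17.
The 3rd smallest replicate is 219.9; the 17th is 231.4.

(219.9, 231.4)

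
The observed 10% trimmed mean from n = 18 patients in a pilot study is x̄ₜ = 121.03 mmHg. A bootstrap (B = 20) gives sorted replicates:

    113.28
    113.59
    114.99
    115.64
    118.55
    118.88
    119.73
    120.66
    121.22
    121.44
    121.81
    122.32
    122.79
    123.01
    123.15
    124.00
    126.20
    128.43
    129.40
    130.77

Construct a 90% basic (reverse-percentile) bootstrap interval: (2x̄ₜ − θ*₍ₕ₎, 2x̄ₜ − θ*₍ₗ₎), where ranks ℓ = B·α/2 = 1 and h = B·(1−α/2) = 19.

Percentile endpoints at ranks 1 and 19: θ*₍1₎ = 113.28, θ*₍19₎ = 129.40.
Basic interval reflects these around x̄ₜ:
  lower = 2 × 121.03 − 129.40 = 112.66
  upper = 2 × 121.03 − 113.28 = 128.78

(112.66, 128.78)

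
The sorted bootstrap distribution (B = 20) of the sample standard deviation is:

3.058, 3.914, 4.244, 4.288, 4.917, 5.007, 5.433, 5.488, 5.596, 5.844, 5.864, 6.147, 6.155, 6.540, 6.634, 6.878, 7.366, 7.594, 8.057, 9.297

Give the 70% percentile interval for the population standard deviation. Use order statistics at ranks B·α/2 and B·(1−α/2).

α = 0.30; lower rank = 20 × 0.150 = 3; upper rank = 20 × 0.850 = 17.
The 3rd smallest replicate is 4.244; the 17th is 7.366.

(4.244, 7.366)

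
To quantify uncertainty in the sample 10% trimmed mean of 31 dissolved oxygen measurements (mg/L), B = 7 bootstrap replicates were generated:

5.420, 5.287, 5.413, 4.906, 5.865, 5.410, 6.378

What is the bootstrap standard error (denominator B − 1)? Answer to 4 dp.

Bootstrap SE is the standard deviation of the 7 replicate 10% trimmed means.
Mean of replicates: (5.420 + 5.287 + 5.413 + 4.906 + 5.865 + 5.410 + 6.378) / 7 = 38.67900 / 7 = 5.52557
Sum of squared deviations: (−0.10557)² + (−0.23857)² + (−0.11257)² + (−0.61957)² + (+0.33943)² + (−0.11557)² + (+0.85243)² = 1.31981
Variance = 1.31981 / 6 = 0.21997
SE* = √0.21997

SE* = 0.4690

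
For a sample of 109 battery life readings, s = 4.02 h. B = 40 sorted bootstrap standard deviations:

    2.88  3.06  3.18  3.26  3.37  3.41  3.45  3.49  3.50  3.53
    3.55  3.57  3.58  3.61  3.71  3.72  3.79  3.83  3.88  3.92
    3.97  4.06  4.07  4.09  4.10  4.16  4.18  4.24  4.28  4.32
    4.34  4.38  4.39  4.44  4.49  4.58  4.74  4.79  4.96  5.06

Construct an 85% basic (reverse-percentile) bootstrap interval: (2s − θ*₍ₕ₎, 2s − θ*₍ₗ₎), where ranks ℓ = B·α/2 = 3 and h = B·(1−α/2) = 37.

Percentile endpoints at ranks 3 and 37: θ*₍3₎ = 3.18, θ*₍37₎ = 4.74.
Basic interval reflects these around s:
  lower = 2 × 4.02 − 4.74 = 3.30
  upper = 2 × 4.02 − 3.18 = 4.86

(3.30, 4.86)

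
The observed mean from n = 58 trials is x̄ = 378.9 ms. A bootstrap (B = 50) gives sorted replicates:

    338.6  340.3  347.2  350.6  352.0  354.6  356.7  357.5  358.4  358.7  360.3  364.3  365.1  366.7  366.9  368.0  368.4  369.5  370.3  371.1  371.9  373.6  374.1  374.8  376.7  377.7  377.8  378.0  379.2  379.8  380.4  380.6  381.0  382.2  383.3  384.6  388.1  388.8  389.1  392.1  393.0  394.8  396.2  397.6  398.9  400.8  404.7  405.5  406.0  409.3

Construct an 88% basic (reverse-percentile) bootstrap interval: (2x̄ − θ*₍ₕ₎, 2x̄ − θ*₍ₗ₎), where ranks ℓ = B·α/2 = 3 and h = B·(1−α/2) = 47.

Percentile endpoints at ranks 3 and 47: θ*₍3₎ = 347.2, θ*₍47₎ = 404.7.
Basic interval reflects these around x̄:
  lower = 2 × 378.9 − 404.7 = 353.1
  upper = 2 × 378.9 − 347.2 = 410.6

(353.1, 410.6)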